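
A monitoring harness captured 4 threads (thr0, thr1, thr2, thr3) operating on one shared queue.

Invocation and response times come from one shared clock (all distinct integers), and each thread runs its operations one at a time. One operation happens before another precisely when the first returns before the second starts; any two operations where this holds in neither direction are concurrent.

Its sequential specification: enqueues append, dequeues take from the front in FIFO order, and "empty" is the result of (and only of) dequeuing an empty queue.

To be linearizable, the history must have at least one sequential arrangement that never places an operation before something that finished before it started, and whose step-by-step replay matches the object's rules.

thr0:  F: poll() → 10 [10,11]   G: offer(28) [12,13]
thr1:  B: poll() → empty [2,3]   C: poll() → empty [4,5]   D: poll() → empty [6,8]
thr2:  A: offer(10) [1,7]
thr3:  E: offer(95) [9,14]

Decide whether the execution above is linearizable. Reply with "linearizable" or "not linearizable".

witness order: B, C, D, A, E, F, G
after step 1 (B poll() → empty): queue <>
after step 2 (C poll() → empty): queue <>
after step 3 (D poll() → empty): queue <>
after step 4 (A offer(10)): queue <10>
after step 5 (E offer(95)): queue <10,95>
after step 6 (F poll() → 10): queue <95>
after step 7 (G offer(28)): queue <95,28>

linearizable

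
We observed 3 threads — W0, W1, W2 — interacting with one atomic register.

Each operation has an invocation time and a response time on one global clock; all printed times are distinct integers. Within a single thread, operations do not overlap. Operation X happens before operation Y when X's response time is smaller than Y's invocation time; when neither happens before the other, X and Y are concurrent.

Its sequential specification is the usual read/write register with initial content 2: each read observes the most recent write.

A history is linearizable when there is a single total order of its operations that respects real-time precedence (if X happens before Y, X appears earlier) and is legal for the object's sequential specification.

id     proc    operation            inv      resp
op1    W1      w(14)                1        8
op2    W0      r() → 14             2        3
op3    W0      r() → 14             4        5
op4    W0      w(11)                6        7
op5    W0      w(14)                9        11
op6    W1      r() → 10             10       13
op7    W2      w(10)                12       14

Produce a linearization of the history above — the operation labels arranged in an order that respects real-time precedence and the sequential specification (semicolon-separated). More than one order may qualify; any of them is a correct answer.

step 1: op1 w(14) — value 14
step 2: op2 r() → 14 — value 14
step 3: op3 r() → 14 — value 14
step 4: op4 w(11) — value 11
step 5: op5 w(14) — value 14
step 6: op7 w(10) — value 10
step 7: op6 r() → 10 — value 10

op1; op2; op3; op4; op5; op7; op6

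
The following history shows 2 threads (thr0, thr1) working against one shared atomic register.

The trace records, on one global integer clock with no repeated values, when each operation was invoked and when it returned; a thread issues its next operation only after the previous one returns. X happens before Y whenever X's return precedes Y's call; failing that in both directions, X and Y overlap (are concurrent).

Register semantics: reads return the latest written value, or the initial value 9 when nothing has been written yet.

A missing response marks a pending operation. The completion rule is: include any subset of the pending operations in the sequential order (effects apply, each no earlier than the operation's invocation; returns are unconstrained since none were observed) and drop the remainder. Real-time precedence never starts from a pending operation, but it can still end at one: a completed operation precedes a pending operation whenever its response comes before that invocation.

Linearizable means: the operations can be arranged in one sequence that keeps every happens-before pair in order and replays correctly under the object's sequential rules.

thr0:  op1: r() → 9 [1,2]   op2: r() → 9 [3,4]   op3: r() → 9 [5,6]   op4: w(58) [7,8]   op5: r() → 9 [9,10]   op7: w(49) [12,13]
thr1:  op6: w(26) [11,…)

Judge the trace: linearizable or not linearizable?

not linearizable

already the first 10 events (up to op5's response at time 10) admit no linearization; the first 9 still do
a single order respects real time; the 5 completed atomic register operations fail replay along it
for example op1, op2, op3, op4, op5 fails at step 5: op5 r() → 9 is not legal there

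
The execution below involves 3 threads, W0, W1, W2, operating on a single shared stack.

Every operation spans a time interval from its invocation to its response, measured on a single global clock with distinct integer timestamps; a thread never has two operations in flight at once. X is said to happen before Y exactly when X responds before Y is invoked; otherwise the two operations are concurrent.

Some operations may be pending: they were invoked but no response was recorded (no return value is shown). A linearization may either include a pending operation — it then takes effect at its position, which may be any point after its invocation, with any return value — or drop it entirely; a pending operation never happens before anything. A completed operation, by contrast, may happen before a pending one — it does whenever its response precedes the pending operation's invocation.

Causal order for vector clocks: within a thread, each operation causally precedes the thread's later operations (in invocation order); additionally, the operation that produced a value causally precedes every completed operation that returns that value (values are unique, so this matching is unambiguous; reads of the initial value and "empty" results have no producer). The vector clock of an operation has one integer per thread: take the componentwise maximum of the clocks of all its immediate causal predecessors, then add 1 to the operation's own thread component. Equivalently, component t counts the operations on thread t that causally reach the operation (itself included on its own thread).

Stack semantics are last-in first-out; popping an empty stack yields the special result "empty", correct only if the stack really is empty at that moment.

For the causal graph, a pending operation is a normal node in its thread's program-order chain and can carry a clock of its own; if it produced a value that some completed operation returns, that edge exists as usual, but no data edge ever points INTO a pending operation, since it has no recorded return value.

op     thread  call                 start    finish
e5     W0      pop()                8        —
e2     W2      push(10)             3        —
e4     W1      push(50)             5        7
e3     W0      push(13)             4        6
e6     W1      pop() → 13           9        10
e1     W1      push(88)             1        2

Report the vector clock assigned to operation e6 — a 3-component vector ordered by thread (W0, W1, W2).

(1, 3, 0)

VC(e2, invoked at 3): no causal predecessors; +1 on W2 → (0, 0, 1)
VC(e1, invoked at 1): no causal predecessors; +1 on W1 → (0, 1, 0)
VC(e3, invoked at 4): no causal predecessors; +1 on W0 → (1, 0, 0)
invoked at 5, e4 merges VC(e1)=(0, 1, 0) and bumps W1's slot → (0, 2, 0)
invoked at 8, e5 merges VC(e3)=(1, 0, 0) and bumps W0's slot → (2, 0, 0)
invoked at 9, e6 merges VC(e3)=(1, 0, 0), VC(e4)=(0, 2, 0) and bumps W1's slot → (1, 3, 0)
target: VC(e6) = (1, 3, 0)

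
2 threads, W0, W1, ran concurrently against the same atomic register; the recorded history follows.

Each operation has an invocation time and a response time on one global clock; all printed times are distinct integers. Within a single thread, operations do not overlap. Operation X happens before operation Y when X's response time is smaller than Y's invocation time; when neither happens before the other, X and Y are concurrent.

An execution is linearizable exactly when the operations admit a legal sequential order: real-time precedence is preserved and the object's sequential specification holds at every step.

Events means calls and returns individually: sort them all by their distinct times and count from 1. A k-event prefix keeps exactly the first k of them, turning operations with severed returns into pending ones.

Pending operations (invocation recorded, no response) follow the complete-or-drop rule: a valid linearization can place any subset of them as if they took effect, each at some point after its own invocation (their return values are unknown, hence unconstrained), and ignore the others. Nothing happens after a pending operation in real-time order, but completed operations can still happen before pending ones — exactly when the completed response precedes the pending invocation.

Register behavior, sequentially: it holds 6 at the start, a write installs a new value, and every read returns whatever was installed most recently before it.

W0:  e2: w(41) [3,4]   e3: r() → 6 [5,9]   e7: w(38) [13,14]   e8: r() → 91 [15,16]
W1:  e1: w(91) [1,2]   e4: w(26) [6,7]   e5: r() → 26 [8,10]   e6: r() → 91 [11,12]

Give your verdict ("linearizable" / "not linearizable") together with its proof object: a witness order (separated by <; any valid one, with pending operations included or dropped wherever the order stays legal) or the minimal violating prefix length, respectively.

prefix check: 1..8 passes, 1..9 fails once e3's time-9 response joins
all 2 real-time-respecting orders fail — 4 completed atomic register operations, no legal replay
completion choices over the 1 pending operation (e5) were checked; none helps
e.g. e1, e2, e3, e4 (pending dropped): illegal at step 3, since e3 r() → 6 cannot apply there
e.g. e1, e2, e4, e3 (pending dropped): illegal at step 4, since e3 r() → 6 cannot apply there

not linearizable — minimal violating prefix: 9 events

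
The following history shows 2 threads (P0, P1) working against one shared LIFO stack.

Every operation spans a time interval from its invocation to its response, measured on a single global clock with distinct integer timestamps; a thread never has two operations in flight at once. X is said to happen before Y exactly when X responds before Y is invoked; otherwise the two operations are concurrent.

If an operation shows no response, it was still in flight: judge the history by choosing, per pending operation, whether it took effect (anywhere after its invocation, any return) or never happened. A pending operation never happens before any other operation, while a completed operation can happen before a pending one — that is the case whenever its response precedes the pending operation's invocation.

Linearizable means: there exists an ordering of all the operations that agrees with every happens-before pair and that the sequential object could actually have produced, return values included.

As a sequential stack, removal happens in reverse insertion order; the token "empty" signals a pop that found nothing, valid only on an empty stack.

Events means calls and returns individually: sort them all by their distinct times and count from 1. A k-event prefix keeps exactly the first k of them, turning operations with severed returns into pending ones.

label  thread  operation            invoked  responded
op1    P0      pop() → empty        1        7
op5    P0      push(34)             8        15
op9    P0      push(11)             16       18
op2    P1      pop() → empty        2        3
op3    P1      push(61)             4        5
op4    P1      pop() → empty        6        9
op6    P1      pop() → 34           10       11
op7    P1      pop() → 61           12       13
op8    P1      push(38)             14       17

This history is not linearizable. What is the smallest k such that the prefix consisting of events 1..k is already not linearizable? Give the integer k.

events 1..8 are still linearizable — one witness is op1, op2, op3:
step 1: op1 pop() → empty — stack <>
step 2: op2 pop() → empty — stack <>
step 3: op3 push(61) — stack <61>
at event 9 (op4's time-9 response) nothing linearizes any more
no escape via the 1 pending operation (op5): every completion choice fails
for example op1, op2, op3, op4 (pending dropped) fails at step 4: op4 pop() → empty is not legal there
for example op2, op1, op3, op4 (pending dropped) fails at step 4: op4 pop() → empty is not legal there

9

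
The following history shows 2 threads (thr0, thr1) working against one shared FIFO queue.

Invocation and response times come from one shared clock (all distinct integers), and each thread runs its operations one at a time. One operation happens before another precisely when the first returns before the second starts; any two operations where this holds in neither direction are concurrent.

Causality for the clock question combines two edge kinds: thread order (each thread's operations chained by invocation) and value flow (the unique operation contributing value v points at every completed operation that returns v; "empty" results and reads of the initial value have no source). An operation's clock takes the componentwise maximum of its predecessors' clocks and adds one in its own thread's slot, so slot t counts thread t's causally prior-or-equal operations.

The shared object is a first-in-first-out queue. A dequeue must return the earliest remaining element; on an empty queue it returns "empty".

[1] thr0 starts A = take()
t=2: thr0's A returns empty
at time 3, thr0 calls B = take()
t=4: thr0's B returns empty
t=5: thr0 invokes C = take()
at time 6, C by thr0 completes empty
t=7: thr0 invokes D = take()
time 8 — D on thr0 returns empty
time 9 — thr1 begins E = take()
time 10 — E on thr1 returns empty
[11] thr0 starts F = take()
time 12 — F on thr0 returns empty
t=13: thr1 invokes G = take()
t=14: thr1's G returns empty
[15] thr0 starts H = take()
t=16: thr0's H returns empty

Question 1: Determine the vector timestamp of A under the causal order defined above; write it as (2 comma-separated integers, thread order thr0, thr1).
root op E, invoked 9: fresh clock plus thr1's own tick → (0, 1)
root op A, invoked 1: fresh clock plus thr0's own tick → (1, 0)
merge at G (invoked 13): VC(E)=(0, 1), own-thread bump on thr1 → (0, 2)
merge at B (invoked 3): VC(A)=(1, 0), own-thread bump on thr0 → (2, 0)
merge at C (invoked 5): VC(B)=(2, 0), own-thread bump on thr0 → (3, 0)
merge at D (invoked 7): VC(C)=(3, 0), own-thread bump on thr0 → (4, 0)
merge at F (invoked 11): VC(D)=(4, 0), own-thread bump on thr0 → (5, 0)
merge at H (invoked 15): VC(F)=(5, 0), own-thread bump on thr0 → (6, 0)
target: VC(A) = (1, 0)

(1, 0)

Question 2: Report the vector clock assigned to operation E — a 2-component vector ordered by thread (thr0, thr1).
no predecessors for E (invoked 9): thr1 increments from zero → (0, 1)
no predecessors for A (invoked 1): thr0 increments from zero → (1, 0)
invoked at 13, G merges VC(E)=(0, 1) and bumps thr1's slot → (0, 2)
invoked at 3, B merges VC(A)=(1, 0) and bumps thr0's slot → (2, 0)
invoked at 5, C merges VC(B)=(2, 0) and bumps thr0's slot → (3, 0)
invoked at 7, D merges VC(C)=(3, 0) and bumps thr0's slot → (4, 0)
invoked at 11, F merges VC(D)=(4, 0) and bumps thr0's slot → (5, 0)
invoked at 15, H merges VC(F)=(5, 0) and bumps thr0's slot → (6, 0)
target: VC(E) = (0, 1)

(0, 1)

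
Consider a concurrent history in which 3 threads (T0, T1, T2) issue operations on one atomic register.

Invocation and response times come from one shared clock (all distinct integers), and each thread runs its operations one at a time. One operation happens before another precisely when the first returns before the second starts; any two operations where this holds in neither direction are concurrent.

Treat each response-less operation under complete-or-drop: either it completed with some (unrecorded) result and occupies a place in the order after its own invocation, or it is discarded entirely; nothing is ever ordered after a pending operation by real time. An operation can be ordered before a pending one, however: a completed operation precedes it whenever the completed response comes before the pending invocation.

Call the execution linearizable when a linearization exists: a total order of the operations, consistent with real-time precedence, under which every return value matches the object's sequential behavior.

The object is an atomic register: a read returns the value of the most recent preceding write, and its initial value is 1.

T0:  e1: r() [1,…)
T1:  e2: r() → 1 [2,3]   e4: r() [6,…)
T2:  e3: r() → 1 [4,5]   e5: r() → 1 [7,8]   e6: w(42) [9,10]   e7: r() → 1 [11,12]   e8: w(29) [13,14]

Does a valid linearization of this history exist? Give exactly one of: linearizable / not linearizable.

prefix check: 1..11 passes, 1..12 fails once e7's time-12 response joins
one real-time candidate order over the 5 completed operations — the atomic register replay rejects it
completion choices over the 2 pending operations (e1, e4) were checked; none helps
take e2, e3, e5, e6, e7 (pending dropped): step 5 already fails, because e7 r() → 1 cannot occur there

not linearizable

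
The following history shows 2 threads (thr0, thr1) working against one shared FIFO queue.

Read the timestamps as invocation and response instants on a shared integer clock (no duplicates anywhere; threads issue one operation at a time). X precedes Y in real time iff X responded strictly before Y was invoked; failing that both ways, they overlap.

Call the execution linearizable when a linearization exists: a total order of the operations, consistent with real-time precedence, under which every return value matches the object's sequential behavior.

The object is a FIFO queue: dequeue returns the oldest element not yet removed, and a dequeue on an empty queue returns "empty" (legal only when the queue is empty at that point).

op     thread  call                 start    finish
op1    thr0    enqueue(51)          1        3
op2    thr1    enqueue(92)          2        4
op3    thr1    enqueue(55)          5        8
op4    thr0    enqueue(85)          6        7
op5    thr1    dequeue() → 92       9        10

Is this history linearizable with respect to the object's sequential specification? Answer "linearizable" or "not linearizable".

linearizable

one valid linearization: op2, op1, op3, op4, op5
step 1: op2 enqueue(92) — queue <92>
step 2: op1 enqueue(51) — queue <92,51>
step 3: op3 enqueue(55) — queue <92,51,55>
step 4: op4 enqueue(85) — queue <92,51,55,85>
step 5: op5 dequeue() → 92 — queue <51,55,85>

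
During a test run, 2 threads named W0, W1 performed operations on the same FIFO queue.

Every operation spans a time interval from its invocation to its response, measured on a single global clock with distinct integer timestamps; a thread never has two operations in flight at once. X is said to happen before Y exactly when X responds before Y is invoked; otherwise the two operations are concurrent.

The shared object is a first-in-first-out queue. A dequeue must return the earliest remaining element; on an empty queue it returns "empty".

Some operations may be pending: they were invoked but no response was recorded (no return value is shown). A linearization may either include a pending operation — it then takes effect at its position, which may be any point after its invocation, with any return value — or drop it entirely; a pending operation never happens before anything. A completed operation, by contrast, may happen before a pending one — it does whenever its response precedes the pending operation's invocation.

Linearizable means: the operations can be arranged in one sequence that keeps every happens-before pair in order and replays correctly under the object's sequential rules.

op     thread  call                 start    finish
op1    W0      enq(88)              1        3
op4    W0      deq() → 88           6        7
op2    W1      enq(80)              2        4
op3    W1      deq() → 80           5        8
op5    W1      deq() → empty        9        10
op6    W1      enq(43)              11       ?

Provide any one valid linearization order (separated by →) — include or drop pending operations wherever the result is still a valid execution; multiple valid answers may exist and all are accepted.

after step 1 (op1 enq(88)): queue <88>
after step 2 (op2 enq(80)): queue <88,80>
after step 3 (op4 deq() → 88): queue <80>
after step 4 (op3 deq() → 80): queue <>
after step 5 (op5 deq() → empty): queue <>

op1 → op2 → op4 → op3 → op5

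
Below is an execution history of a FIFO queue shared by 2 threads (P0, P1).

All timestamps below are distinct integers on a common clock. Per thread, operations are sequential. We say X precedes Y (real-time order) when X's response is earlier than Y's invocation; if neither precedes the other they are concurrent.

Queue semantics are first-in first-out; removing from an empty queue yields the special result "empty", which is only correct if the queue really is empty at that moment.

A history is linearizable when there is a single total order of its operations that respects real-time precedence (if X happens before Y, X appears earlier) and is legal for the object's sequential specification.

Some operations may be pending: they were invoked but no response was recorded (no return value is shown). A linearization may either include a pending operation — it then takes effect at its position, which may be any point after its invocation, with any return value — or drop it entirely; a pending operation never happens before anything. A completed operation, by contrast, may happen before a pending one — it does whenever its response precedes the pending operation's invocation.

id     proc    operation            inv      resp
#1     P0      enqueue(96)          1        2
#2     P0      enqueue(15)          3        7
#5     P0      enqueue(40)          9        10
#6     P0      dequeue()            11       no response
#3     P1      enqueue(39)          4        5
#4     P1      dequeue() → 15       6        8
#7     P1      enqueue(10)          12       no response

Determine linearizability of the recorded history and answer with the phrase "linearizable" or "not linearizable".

not linearizable

events 1..7 are fine; event 8 — the response of #4 at time 8 — makes the prefix non-linearizable
real-time-consistent orders of the 4 completed operations: 3 — all fail the FIFO queue replay
e.g. #1, #2, #3, #4: illegal at step 4, since #4 dequeue() → 15 cannot apply there
e.g. #1, #3, #2, #4: illegal at step 4, since #4 dequeue() → 15 cannot apply there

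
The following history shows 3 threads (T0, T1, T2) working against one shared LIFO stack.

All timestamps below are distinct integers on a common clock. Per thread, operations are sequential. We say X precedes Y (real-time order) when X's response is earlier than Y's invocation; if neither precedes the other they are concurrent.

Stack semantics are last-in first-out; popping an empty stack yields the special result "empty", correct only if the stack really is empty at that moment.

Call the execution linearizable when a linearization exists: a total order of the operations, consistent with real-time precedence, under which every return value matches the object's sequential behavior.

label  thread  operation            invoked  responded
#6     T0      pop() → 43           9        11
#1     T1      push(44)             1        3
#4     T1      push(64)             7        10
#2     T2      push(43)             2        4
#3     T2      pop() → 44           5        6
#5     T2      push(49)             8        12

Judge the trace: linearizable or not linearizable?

linearizable

one valid linearization: #2, #1, #3, #6, #4, #5
after step 1 (#2 push(43)): stack <43>
after step 2 (#1 push(44)): stack <43,44>
after step 3 (#3 pop() → 44): stack <43>
after step 4 (#6 pop() → 43): stack <>
after step 5 (#4 push(64)): stack <64>
after step 6 (#5 push(49)): stack <64,49>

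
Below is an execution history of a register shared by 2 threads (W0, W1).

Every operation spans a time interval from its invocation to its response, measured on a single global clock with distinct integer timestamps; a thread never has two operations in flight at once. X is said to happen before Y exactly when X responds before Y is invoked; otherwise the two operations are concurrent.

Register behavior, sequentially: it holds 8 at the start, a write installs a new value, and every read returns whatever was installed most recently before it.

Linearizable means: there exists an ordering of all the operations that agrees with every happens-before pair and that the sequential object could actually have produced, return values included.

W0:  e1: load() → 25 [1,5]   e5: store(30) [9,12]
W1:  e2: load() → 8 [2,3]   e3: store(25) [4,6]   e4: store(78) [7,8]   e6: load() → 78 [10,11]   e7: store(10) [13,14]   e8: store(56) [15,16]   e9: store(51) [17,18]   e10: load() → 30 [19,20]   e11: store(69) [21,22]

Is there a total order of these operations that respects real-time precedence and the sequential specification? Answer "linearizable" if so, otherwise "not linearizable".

not linearizable

through event 19 a valid linearization exists; event 20 (e10 responding at time 20) ends that
the 10 completed operations admit 6 real-time orders; each fails the register replay
sample order e1, e2, e3, e4, e5, e6, e7, e8, e9, e10 stalls at step 1 — e1 load() → 25 has no legal effect
sample order e1, e2, e3, e4, e6, e5, e7, e8, e9, e10 stalls at step 1 — e1 load() → 25 has no legal effect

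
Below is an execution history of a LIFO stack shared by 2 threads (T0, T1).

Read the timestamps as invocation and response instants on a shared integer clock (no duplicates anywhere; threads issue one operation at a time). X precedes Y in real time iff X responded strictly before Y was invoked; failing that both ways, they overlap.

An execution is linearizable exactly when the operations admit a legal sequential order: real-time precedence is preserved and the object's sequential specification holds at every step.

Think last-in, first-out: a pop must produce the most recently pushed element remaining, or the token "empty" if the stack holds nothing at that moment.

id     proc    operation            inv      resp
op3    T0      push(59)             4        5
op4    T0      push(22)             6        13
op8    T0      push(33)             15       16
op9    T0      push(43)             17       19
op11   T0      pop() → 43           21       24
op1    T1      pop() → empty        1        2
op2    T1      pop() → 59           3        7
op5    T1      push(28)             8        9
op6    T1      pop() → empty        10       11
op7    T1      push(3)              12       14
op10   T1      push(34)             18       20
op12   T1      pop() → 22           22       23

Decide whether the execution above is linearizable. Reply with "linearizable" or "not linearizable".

not linearizable

cut after 10 events: linearizable; cut after 11 events (op6 responds, time 11): not linearizable
every one of the 2 real-time-consistent orders over 5 completed LIFO stack ops fails the sequential spec
including or dropping the 1 pending operation (op4) in any combination fails
one such order, op1, op2, op3, op5, op6 (pending dropped), breaks at step 2 where op2 pop() → 59 is illegal
one such order, op1, op3, op2, op5, op6 (pending dropped), breaks at step 5 where op6 pop() → empty is illegal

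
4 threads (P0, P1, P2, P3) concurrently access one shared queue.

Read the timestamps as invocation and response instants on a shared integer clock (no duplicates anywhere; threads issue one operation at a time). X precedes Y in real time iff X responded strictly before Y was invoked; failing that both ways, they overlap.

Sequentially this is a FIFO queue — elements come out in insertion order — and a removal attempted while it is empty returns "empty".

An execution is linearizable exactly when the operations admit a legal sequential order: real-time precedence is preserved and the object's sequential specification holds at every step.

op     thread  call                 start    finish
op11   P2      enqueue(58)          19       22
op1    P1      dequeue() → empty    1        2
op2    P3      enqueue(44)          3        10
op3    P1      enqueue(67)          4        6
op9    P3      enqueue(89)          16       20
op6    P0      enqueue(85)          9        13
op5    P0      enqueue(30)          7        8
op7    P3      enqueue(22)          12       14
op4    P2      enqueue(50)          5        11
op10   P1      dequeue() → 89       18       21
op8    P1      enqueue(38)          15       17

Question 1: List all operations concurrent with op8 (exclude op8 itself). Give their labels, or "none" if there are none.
op9

op8 spans [15,17]: anything still running between times 15 and 17 counts as concurrent
op1 [1,2]: before
op2 [3,10]: before
op3 [4,6]: before
op4 [5,11]: before
op5 [7,8]: before
op6 [9,13]: before
op7 [12,14]: before
op9 [16,20]: concurrent
op10 [18,21]: after
op11 [19,22]: after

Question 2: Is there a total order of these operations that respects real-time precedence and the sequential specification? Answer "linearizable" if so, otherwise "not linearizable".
not linearizable

the violation lands at event 21, op10's response at time 21: events 1..20 linearize, events 1..21 do not
real-time-consistent orders of the 10 completed operations: 96 — all fail the queue replay
including or dropping the 1 pending operation (op11) in any combination fails
take op1, op2, op3, op4, op5, op6, op7, op8, op9, op10 (pending dropped): step 10 already fails, because op10 dequeue() → 89 cannot occur there
take op1, op2, op3, op4, op5, op6, op7, op8, op10, op9 (pending dropped): step 9 already fails, because op10 dequeue() → 89 cannot occur there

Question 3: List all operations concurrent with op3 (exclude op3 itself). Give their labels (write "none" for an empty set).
op2, op4

overlap test against op3 [4,6]: concurrent iff the interval meets 4..6
op1 [1,2]: before
op2 [3,10]: concurrent
op4 [5,11]: concurrent
op5 [7,8]: after
op6 [9,13]: after
op7 [12,14]: after
op8 [15,17]: after
op9 [16,20]: after
op10 [18,21]: after
op11 [19,22]: after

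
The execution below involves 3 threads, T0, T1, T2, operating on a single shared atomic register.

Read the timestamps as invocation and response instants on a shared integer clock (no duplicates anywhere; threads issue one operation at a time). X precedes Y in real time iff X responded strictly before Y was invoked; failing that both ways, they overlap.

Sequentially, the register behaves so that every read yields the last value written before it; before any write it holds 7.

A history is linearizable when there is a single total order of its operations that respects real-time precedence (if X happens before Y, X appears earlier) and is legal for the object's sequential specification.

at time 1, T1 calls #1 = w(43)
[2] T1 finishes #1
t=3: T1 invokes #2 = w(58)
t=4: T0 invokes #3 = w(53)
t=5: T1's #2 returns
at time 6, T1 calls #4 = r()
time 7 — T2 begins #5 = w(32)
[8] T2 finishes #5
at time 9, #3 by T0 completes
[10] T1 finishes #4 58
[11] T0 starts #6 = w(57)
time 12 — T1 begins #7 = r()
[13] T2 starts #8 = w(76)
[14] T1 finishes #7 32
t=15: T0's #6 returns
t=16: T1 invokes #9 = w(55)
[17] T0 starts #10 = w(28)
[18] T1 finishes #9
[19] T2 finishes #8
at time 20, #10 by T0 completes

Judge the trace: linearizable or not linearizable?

one valid linearization: #1, #2, #4, #3, #5, #7, #6, #8, #9, #10
after step 1 (#1 w(43)): value 43
after step 2 (#2 w(58)): value 58
after step 3 (#4 r() → 58): value 58
after step 4 (#3 w(53)): value 53
after step 5 (#5 w(32)): value 32
after step 6 (#7 r() → 32): value 32
after step 7 (#6 w(57)): value 57
after step 8 (#8 w(76)): value 76
after step 9 (#9 w(55)): value 55
after step 10 (#10 w(28)): value 28

linearizable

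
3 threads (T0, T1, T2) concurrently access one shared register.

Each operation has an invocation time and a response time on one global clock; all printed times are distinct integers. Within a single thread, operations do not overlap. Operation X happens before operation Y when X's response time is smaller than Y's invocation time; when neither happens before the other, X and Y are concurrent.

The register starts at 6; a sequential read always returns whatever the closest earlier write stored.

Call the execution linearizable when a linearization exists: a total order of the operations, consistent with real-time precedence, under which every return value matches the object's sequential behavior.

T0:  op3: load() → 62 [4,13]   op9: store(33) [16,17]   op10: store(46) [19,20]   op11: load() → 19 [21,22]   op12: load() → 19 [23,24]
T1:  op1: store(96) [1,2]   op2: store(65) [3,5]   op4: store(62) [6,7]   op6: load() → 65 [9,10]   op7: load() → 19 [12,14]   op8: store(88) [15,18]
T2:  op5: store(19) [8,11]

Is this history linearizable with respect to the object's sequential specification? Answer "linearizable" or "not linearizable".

prefix check: 1..9 passes, 1..10 fails once op6's time-10 response joins
the completed operations (4 total) allow one real-time order; the register replay rejects it
no escape via the 2 pending operations (op3, op5): every completion choice fails
sample order op1, op2, op4, op6 (pending dropped) stalls at step 4 — op6 load() → 65 has no legal effect

not linearizable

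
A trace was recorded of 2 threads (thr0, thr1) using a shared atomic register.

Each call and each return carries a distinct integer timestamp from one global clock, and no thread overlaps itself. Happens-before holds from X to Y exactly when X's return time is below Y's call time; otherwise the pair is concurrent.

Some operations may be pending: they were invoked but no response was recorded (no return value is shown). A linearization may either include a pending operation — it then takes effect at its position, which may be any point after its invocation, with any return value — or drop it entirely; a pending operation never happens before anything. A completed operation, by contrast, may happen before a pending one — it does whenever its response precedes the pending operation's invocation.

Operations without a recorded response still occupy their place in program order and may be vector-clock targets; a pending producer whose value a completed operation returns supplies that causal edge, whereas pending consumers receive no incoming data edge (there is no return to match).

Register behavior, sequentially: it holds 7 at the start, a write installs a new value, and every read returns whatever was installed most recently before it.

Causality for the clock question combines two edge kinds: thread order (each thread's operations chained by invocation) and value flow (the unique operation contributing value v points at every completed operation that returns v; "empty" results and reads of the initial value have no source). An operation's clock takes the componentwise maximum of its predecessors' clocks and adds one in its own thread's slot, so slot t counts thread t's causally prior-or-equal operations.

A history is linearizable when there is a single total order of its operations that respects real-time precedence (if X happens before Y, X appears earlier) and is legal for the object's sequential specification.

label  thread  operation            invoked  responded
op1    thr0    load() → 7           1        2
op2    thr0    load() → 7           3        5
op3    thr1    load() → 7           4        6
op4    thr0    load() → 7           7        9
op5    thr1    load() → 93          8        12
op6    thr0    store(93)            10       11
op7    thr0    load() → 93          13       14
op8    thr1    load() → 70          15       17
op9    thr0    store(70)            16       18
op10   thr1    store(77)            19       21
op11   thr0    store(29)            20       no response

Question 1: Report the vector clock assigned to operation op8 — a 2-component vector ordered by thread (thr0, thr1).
Answer: (6, 3)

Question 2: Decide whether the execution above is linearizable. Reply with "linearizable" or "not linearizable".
witness order: op1, op2, op3, op4, op6, op5, op7, op9, op8, op10
1. op1 load() → 7, leaving value 7
2. op2 load() → 7, leaving value 7
3. op3 load() → 7, leaving value 7
4. op4 load() → 7, leaving value 7
5. op6 store(93), leaving value 93
6. op5 load() → 93, leaving value 93
7. op7 load() → 93, leaving value 93
8. op9 store(70), leaving value 70
9. op8 load() → 70, leaving value 70
10. op10 store(77), leaving value 77

linearizable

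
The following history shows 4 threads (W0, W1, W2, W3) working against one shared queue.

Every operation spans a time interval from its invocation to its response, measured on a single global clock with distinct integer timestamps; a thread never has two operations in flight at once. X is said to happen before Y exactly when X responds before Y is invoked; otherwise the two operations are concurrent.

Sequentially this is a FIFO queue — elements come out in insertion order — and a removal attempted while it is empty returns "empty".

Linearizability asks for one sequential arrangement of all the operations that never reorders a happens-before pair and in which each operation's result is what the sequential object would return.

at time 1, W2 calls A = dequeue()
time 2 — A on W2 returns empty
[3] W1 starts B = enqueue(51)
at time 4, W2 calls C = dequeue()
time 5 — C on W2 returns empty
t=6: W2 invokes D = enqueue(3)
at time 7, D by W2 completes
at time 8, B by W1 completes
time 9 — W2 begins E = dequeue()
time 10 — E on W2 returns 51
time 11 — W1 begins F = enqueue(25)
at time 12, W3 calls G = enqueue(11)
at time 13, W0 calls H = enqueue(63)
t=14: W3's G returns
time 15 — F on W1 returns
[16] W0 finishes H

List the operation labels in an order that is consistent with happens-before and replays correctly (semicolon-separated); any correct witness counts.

A; C; B; D; E; F; G; H

step 1: A dequeue() → empty — queue <>
step 2: C dequeue() → empty — queue <>
step 3: B enqueue(51) — queue <51>
step 4: D enqueue(3) — queue <51,3>
step 5: E dequeue() → 51 — queue <3>
step 6: F enqueue(25) — queue <3,25>
step 7: G enqueue(11) — queue <3,25,11>
step 8: H enqueue(63) — queue <3,25,11,63>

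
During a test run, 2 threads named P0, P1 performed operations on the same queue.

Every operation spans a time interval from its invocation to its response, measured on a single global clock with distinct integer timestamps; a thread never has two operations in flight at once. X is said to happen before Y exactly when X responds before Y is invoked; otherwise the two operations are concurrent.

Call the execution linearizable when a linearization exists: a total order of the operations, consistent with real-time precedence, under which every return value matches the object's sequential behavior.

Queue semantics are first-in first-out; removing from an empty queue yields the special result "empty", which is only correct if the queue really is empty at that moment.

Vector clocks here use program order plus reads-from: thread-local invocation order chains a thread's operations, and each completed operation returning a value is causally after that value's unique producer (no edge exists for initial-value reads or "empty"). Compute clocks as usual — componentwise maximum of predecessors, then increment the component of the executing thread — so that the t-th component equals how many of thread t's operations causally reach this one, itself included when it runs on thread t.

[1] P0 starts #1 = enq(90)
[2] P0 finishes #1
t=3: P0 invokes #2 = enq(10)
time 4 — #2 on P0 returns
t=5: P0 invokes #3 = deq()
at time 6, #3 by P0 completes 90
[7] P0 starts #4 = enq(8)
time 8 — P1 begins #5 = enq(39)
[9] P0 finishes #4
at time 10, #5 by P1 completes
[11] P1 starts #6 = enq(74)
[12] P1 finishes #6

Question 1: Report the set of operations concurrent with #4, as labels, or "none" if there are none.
#5

#4 spans [7,9]: anything still running between times 7 and 9 counts as concurrent
#1 [1,2]: before
#2 [3,4]: before
#3 [5,6]: before
#5 [8,10]: concurrent
#6 [11,12]: after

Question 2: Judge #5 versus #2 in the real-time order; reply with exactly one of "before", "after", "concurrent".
after

#5 spans [8,10], #2 spans [3,4]
resp(#2)=4 < inv(#5)=8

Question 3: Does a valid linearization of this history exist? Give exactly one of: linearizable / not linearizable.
linearizable

witness order: #1, #2, #3, #4, #5, #6
step 1: #1 enq(90) — queue <90>
step 2: #2 enq(10) — queue <90,10>
step 3: #3 deq() → 90 — queue <10>
step 4: #4 enq(8) — queue <10,8>
step 5: #5 enq(39) — queue <10,8,39>
step 6: #6 enq(74) — queue <10,8,39,74>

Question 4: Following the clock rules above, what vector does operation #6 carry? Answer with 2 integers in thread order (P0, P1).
(0, 2)

#5, invoked 8, has no incoming edges; only P1's bump applies → (0, 1)
#1, invoked 1, has no incoming edges; only P0's bump applies → (1, 0)
#6 (invocation 11): componentwise max over VC(#5)=(0, 1), +1 at P1, giving (0, 2)
#2 (invocation 3): componentwise max over VC(#1)=(1, 0), +1 at P0, giving (2, 0)
#3 (invocation 5): componentwise max over VC(#1)=(1, 0), VC(#2)=(2, 0), +1 at P0, giving (3, 0)
#4 (invocation 7): componentwise max over VC(#3)=(3, 0), +1 at P0, giving (4, 0)
target: VC(#6) = (0, 2)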